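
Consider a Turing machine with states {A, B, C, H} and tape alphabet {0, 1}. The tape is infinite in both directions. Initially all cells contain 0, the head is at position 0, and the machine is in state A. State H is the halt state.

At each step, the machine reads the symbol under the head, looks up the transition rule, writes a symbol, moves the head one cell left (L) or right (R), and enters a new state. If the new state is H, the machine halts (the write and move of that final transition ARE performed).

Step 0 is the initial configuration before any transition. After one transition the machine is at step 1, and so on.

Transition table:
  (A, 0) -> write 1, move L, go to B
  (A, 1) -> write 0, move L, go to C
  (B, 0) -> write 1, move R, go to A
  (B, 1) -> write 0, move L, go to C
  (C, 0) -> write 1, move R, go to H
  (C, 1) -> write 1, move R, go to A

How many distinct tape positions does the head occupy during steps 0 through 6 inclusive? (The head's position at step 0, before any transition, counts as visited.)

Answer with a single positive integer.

Step 1: in state A at pos 0, read 0 -> (A,0)->write 1,move L,goto B. Now: state=B, head=-1, tape[-2..1]=0010 (head:  ^)
Step 2: in state B at pos -1, read 0 -> (B,0)->write 1,move R,goto A. Now: state=A, head=0, tape[-2..1]=0110 (head:   ^)
Step 3: in state A at pos 0, read 1 -> (A,1)->write 0,move L,goto C. Now: state=C, head=-1, tape[-2..1]=0100 (head:  ^)
Step 4: in state C at pos -1, read 1 -> (C,1)->write 1,move R,goto A. Now: state=A, head=0, tape[-2..1]=0100 (head:   ^)
Step 5: in state A at pos 0, read 0 -> (A,0)->write 1,move L,goto B. Now: state=B, head=-1, tape[-2..1]=0110 (head:  ^)
Step 6: in state B at pos -1, read 1 -> (B,1)->write 0,move L,goto C. Now: state=C, head=-2, tape[-3..1]=00010 (head:  ^)
Head positions at steps 0..6: starting at 0, distinct positions visited = {-2, -1, 0} -> 3 position(s)

Answer: 3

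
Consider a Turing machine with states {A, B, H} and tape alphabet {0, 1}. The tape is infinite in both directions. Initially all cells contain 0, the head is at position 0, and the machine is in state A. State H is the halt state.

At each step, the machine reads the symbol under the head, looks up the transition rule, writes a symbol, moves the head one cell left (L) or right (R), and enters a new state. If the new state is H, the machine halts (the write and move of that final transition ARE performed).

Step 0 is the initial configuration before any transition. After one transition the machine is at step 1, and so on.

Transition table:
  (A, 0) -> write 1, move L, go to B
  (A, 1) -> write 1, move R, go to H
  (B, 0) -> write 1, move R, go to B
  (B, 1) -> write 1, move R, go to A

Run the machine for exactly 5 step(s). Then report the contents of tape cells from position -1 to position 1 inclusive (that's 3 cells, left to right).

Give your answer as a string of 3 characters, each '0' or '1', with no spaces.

Step 1: in state A at pos 0, read 0 -> (A,0)->write 1,move L,goto B. Now: state=B, head=-1, tape[-2..1]=0010 (head:  ^)
Step 2: in state B at pos -1, read 0 -> (B,0)->write 1,move R,goto B. Now: state=B, head=0, tape[-2..1]=0110 (head:   ^)
Step 3: in state B at pos 0, read 1 -> (B,1)->write 1,move R,goto A. Now: state=A, head=1, tape[-2..2]=01100 (head:    ^)
Step 4: in state A at pos 1, read 0 -> (A,0)->write 1,move L,goto B. Now: state=B, head=0, tape[-2..2]=01110 (head:   ^)
Step 5: in state B at pos 0, read 1 -> (B,1)->write 1,move R,goto A. Now: state=A, head=1, tape[-2..2]=01110 (head:    ^)

Answer: 111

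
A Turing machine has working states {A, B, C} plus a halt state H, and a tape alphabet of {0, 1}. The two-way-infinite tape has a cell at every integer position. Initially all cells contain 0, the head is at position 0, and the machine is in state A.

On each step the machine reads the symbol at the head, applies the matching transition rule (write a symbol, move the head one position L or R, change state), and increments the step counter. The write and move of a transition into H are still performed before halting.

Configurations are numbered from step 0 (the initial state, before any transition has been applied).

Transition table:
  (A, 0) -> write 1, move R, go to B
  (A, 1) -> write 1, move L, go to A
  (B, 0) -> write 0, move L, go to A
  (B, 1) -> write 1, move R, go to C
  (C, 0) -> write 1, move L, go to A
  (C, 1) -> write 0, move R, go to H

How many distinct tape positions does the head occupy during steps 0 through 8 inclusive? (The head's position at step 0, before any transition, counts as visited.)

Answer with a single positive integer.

Step 1: in state A at pos 0, read 0 -> (A,0)->write 1,move R,goto B. Now: state=B, head=1, tape[-1..2]=0100 (head:   ^)
Step 2: in state B at pos 1, read 0 -> (B,0)->write 0,move L,goto A. Now: state=A, head=0, tape[-1..2]=0100 (head:  ^)
Step 3: in state A at pos 0, read 1 -> (A,1)->write 1,move L,goto A. Now: state=A, head=-1, tape[-2..2]=00100 (head:  ^)
Step 4: in state A at pos -1, read 0 -> (A,0)->write 1,move R,goto B. Now: state=B, head=0, tape[-2..2]=01100 (head:   ^)
Step 5: in state B at pos 0, read 1 -> (B,1)->write 1,move R,goto C. Now: state=C, head=1, tape[-2..2]=01100 (head:    ^)
Step 6: in state C at pos 1, read 0 -> (C,0)->write 1,move L,goto A. Now: state=A, head=0, tape[-2..2]=01110 (head:   ^)
Step 7: in state A at pos 0, read 1 -> (A,1)->write 1,move L,goto A. Now: state=A, head=-1, tape[-2..2]=01110 (head:  ^)
Step 8: in state A at pos -1, read 1 -> (A,1)->write 1,move L,goto A. Now: state=A, head=-2, tape[-3..2]=001110 (head:  ^)
Head positions at steps 0..8: starting at 0, distinct positions visited = {-2, -1, 0, 1} -> 4 position(s)

Answer: 4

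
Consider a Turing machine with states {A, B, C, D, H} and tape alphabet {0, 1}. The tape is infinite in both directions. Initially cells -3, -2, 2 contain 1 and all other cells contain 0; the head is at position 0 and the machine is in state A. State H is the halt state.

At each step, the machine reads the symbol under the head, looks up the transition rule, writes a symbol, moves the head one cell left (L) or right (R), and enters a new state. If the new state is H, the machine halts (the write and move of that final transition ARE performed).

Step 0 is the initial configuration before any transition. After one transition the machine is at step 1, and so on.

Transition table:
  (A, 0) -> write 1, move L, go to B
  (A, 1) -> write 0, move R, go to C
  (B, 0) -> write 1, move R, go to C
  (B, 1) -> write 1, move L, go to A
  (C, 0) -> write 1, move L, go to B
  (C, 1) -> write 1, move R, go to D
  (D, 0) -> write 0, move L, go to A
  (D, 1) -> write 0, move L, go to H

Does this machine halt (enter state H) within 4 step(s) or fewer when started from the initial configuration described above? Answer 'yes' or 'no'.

Answer: no

Derivation:
Step 1: in state A at pos 0, read 0 -> (A,0)->write 1,move L,goto B. Now: state=B, head=-1, tape[-4..3]=01101010 (head:    ^)
Step 2: in state B at pos -1, read 0 -> (B,0)->write 1,move R,goto C. Now: state=C, head=0, tape[-4..3]=01111010 (head:     ^)
Step 3: in state C at pos 0, read 1 -> (C,1)->write 1,move R,goto D. Now: state=D, head=1, tape[-4..3]=01111010 (head:      ^)
Step 4: in state D at pos 1, read 0 -> (D,0)->write 0,move L,goto A. Now: state=A, head=0, tape[-4..3]=01111010 (head:     ^)
After 4 step(s): state = A (not H) -> not halted within 4 -> no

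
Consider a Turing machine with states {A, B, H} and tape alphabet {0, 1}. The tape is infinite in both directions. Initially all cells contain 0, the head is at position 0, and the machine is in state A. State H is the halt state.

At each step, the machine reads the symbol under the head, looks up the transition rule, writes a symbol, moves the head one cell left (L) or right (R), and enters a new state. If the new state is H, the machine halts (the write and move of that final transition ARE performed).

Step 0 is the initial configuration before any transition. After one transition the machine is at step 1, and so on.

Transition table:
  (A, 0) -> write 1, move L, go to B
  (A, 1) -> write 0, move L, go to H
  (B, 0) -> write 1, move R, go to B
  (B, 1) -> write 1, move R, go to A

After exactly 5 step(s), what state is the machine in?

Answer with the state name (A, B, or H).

Step 1: in state A at pos 0, read 0 -> (A,0)->write 1,move L,goto B. Now: state=B, head=-1, tape[-2..1]=0010 (head:  ^)
Step 2: in state B at pos -1, read 0 -> (B,0)->write 1,move R,goto B. Now: state=B, head=0, tape[-2..1]=0110 (head:   ^)
Step 3: in state B at pos 0, read 1 -> (B,1)->write 1,move R,goto A. Now: state=A, head=1, tape[-2..2]=01100 (head:    ^)
Step 4: in state A at pos 1, read 0 -> (A,0)->write 1,move L,goto B. Now: state=B, head=0, tape[-2..2]=01110 (head:   ^)
Step 5: in state B at pos 0, read 1 -> (B,1)->write 1,move R,goto A. Now: state=A, head=1, tape[-2..2]=01110 (head:    ^)

Answer: A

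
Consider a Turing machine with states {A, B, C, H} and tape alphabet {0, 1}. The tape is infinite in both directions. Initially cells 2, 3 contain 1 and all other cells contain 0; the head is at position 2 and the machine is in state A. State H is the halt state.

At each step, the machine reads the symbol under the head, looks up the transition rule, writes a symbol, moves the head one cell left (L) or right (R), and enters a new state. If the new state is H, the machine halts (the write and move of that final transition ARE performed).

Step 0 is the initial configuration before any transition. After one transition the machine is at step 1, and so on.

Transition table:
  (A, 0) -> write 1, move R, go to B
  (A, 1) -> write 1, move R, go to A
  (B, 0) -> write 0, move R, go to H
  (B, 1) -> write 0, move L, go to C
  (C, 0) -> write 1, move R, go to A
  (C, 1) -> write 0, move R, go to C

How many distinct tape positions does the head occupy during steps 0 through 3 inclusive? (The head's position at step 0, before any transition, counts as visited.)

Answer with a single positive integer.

Step 1: in state A at pos 2, read 1 -> (A,1)->write 1,move R,goto A. Now: state=A, head=3, tape[1..4]=0110 (head:   ^)
Step 2: in state A at pos 3, read 1 -> (A,1)->write 1,move R,goto A. Now: state=A, head=4, tape[1..5]=01100 (head:    ^)
Step 3: in state A at pos 4, read 0 -> (A,0)->write 1,move R,goto B. Now: state=B, head=5, tape[1..6]=011100 (head:     ^)
Head positions at steps 0..3: starting at 2, distinct positions visited = {2, 3, 4, 5} -> 4 position(s)

Answer: 4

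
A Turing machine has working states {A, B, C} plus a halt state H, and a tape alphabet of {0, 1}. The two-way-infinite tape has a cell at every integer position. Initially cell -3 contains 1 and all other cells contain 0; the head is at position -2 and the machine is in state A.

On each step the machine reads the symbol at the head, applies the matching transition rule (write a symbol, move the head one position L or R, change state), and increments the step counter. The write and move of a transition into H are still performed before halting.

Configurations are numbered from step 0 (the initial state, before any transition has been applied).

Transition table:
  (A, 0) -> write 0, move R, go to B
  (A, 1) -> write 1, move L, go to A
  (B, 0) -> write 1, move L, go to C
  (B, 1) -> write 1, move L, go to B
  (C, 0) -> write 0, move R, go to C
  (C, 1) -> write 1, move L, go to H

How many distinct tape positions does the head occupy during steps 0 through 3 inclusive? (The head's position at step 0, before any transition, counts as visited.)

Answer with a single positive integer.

Answer: 2

Derivation:
Step 1: in state A at pos -2, read 0 -> (A,0)->write 0,move R,goto B. Now: state=B, head=-1, tape[-4..0]=01000 (head:    ^)
Step 2: in state B at pos -1, read 0 -> (B,0)->write 1,move L,goto C. Now: state=C, head=-2, tape[-4..0]=01010 (head:   ^)
Step 3: in state C at pos -2, read 0 -> (C,0)->write 0,move R,goto C. Now: state=C, head=-1, tape[-4..0]=01010 (head:    ^)
Head positions at steps 0..3: starting at -2, distinct positions visited = {-2, -1} -> 2 position(s)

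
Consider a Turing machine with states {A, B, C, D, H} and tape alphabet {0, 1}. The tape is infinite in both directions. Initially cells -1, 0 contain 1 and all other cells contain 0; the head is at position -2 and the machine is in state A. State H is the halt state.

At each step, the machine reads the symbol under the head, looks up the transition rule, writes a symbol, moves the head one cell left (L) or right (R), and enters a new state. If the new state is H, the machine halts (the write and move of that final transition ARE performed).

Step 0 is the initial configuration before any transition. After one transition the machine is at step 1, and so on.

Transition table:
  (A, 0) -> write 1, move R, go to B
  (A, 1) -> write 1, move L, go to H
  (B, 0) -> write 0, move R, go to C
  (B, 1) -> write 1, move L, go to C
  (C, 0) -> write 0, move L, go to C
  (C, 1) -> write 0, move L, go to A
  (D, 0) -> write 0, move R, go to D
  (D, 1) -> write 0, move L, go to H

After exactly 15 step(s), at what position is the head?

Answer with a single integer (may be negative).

Step 1: in state A at pos -2, read 0 -> (A,0)->write 1,move R,goto B. Now: state=B, head=-1, tape[-3..1]=01110 (head:   ^)
Step 2: in state B at pos -1, read 1 -> (B,1)->write 1,move L,goto C. Now: state=C, head=-2, tape[-3..1]=01110 (head:  ^)
Step 3: in state C at pos -2, read 1 -> (C,1)->write 0,move L,goto A. Now: state=A, head=-3, tape[-4..1]=000110 (head:  ^)
Step 4: in state A at pos -3, read 0 -> (A,0)->write 1,move R,goto B. Now: state=B, head=-2, tape[-4..1]=010110 (head:   ^)
Step 5: in state B at pos -2, read 0 -> (B,0)->write 0,move R,goto C. Now: state=C, head=-1, tape[-4..1]=010110 (head:    ^)
Step 6: in state C at pos -1, read 1 -> (C,1)->write 0,move L,goto A. Now: state=A, head=-2, tape[-4..1]=010010 (head:   ^)
Step 7: in state A at pos -2, read 0 -> (A,0)->write 1,move R,goto B. Now: state=B, head=-1, tape[-4..1]=011010 (head:    ^)
Step 8: in state B at pos -1, read 0 -> (B,0)->write 0,move R,goto C. Now: state=C, head=0, tape[-4..1]=011010 (head:     ^)
Step 9: in state C at pos 0, read 1 -> (C,1)->write 0,move L,goto A. Now: state=A, head=-1, tape[-4..1]=011000 (head:    ^)
Step 10: in state A at pos -1, read 0 -> (A,0)->write 1,move R,goto B. Now: state=B, head=0, tape[-4..1]=011100 (head:     ^)
Step 11: in state B at pos 0, read 0 -> (B,0)->write 0,move R,goto C. Now: state=C, head=1, tape[-4..2]=0111000 (head:      ^)
Step 12: in state C at pos 1, read 0 -> (C,0)->write 0,move L,goto C. Now: state=C, head=0, tape[-4..2]=0111000 (head:     ^)
Step 13: in state C at pos 0, read 0 -> (C,0)->write 0,move L,goto C. Now: state=C, head=-1, tape[-4..2]=0111000 (head:    ^)
Step 14: in state C at pos -1, read 1 -> (C,1)->write 0,move L,goto A. Now: state=A, head=-2, tape[-4..2]=0110000 (head:   ^)
Step 15: in state A at pos -2, read 1 -> (A,1)->write 1,move L,goto H. Now: state=H, head=-3, tape[-4..2]=0110000 (head:  ^)

Answer: -3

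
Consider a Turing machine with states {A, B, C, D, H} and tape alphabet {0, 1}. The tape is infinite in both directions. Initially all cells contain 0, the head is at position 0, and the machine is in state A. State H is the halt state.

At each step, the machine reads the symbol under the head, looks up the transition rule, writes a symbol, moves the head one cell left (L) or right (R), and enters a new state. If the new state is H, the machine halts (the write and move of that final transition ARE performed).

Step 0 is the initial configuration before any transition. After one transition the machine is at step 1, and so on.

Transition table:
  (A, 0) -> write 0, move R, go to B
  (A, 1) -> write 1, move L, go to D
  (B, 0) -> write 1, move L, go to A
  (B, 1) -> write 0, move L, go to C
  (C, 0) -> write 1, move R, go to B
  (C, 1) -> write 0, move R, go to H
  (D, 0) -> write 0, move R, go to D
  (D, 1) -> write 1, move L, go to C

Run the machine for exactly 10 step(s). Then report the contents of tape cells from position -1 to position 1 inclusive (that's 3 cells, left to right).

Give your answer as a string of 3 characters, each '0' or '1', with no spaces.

Answer: 111

Derivation:
Step 1: in state A at pos 0, read 0 -> (A,0)->write 0,move R,goto B. Now: state=B, head=1, tape[-1..2]=0000 (head:   ^)
Step 2: in state B at pos 1, read 0 -> (B,0)->write 1,move L,goto A. Now: state=A, head=0, tape[-1..2]=0010 (head:  ^)
Step 3: in state A at pos 0, read 0 -> (A,0)->write 0,move R,goto B. Now: state=B, head=1, tape[-1..2]=0010 (head:   ^)
Step 4: in state B at pos 1, read 1 -> (B,1)->write 0,move L,goto C. Now: state=C, head=0, tape[-1..2]=0000 (head:  ^)
Step 5: in state C at pos 0, read 0 -> (C,0)->write 1,move R,goto B. Now: state=B, head=1, tape[-1..2]=0100 (head:   ^)
Step 6: in state B at pos 1, read 0 -> (B,0)->write 1,move L,goto A. Now: state=A, head=0, tape[-1..2]=0110 (head:  ^)
Step 7: in state A at pos 0, read 1 -> (A,1)->write 1,move L,goto D. Now: state=D, head=-1, tape[-2..2]=00110 (head:  ^)
Step 8: in state D at pos -1, read 0 -> (D,0)->write 0,move R,goto D. Now: state=D, head=0, tape[-2..2]=00110 (head:   ^)
Step 9: in state D at pos 0, read 1 -> (D,1)->write 1,move L,goto C. Now: state=C, head=-1, tape[-2..2]=00110 (head:  ^)
Step 10: in state C at pos -1, read 0 -> (C,0)->write 1,move R,goto B. Now: state=B, head=0, tape[-2..2]=01110 (head:   ^)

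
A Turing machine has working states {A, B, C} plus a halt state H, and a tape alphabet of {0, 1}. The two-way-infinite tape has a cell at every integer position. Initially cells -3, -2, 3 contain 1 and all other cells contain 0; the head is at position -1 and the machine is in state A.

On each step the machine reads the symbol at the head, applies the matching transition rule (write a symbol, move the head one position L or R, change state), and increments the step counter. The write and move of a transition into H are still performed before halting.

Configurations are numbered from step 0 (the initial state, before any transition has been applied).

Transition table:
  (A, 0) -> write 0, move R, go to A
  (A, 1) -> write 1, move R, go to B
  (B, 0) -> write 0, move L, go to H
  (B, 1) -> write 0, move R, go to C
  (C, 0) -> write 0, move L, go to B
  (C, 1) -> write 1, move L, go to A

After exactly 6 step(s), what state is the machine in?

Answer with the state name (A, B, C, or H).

Answer: H

Derivation:
Step 1: in state A at pos -1, read 0 -> (A,0)->write 0,move R,goto A. Now: state=A, head=0, tape[-4..4]=011000010 (head:     ^)
Step 2: in state A at pos 0, read 0 -> (A,0)->write 0,move R,goto A. Now: state=A, head=1, tape[-4..4]=011000010 (head:      ^)
Step 3: in state A at pos 1, read 0 -> (A,0)->write 0,move R,goto A. Now: state=A, head=2, tape[-4..4]=011000010 (head:       ^)
Step 4: in state A at pos 2, read 0 -> (A,0)->write 0,move R,goto A. Now: state=A, head=3, tape[-4..4]=011000010 (head:        ^)
Step 5: in state A at pos 3, read 1 -> (A,1)->write 1,move R,goto B. Now: state=B, head=4, tape[-4..5]=0110000100 (head:         ^)
Step 6: in state B at pos 4, read 0 -> (B,0)->write 0,move L,goto H. Now: state=H, head=3, tape[-4..5]=0110000100 (head:        ^)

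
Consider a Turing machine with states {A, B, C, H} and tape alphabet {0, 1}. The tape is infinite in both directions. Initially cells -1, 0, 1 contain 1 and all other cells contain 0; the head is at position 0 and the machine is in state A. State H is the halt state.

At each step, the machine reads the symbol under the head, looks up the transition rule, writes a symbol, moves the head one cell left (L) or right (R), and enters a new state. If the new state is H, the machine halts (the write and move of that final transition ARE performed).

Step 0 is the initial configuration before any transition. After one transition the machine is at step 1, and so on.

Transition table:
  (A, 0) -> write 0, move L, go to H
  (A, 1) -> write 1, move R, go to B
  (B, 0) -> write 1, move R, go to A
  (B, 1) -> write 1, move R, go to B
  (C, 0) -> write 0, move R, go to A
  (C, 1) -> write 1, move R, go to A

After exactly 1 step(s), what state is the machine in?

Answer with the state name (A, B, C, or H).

Step 1: in state A at pos 0, read 1 -> (A,1)->write 1,move R,goto B. Now: state=B, head=1, tape[-2..2]=01110 (head:    ^)

Answer: B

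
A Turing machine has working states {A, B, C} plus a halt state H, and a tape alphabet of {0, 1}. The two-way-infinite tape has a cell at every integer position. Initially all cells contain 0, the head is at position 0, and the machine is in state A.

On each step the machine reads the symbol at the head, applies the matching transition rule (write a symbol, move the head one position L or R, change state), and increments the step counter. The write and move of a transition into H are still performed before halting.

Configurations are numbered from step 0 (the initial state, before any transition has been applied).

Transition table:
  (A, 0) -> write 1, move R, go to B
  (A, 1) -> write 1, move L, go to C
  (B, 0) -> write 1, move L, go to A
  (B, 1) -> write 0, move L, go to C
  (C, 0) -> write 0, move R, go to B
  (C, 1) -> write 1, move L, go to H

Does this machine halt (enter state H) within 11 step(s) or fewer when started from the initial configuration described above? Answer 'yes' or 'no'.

Step 1: in state A at pos 0, read 0 -> (A,0)->write 1,move R,goto B. Now: state=B, head=1, tape[-1..2]=0100 (head:   ^)
Step 2: in state B at pos 1, read 0 -> (B,0)->write 1,move L,goto A. Now: state=A, head=0, tape[-1..2]=0110 (head:  ^)
Step 3: in state A at pos 0, read 1 -> (A,1)->write 1,move L,goto C. Now: state=C, head=-1, tape[-2..2]=00110 (head:  ^)
Step 4: in state C at pos -1, read 0 -> (C,0)->write 0,move R,goto B. Now: state=B, head=0, tape[-2..2]=00110 (head:   ^)
Step 5: in state B at pos 0, read 1 -> (B,1)->write 0,move L,goto C. Now: state=C, head=-1, tape[-2..2]=00010 (head:  ^)
Step 6: in state C at pos -1, read 0 -> (C,0)->write 0,move R,goto B. Now: state=B, head=0, tape[-2..2]=00010 (head:   ^)
Step 7: in state B at pos 0, read 0 -> (B,0)->write 1,move L,goto A. Now: state=A, head=-1, tape[-2..2]=00110 (head:  ^)
Step 8: in state A at pos -1, read 0 -> (A,0)->write 1,move R,goto B. Now: state=B, head=0, tape[-2..2]=01110 (head:   ^)
Step 9: in state B at pos 0, read 1 -> (B,1)->write 0,move L,goto C. Now: state=C, head=-1, tape[-2..2]=01010 (head:  ^)
Step 10: in state C at pos -1, read 1 -> (C,1)->write 1,move L,goto H. Now: state=H, head=-2, tape[-3..2]=001010 (head:  ^)
State H reached at step 10; 10 <= 11 -> yes

Answer: yes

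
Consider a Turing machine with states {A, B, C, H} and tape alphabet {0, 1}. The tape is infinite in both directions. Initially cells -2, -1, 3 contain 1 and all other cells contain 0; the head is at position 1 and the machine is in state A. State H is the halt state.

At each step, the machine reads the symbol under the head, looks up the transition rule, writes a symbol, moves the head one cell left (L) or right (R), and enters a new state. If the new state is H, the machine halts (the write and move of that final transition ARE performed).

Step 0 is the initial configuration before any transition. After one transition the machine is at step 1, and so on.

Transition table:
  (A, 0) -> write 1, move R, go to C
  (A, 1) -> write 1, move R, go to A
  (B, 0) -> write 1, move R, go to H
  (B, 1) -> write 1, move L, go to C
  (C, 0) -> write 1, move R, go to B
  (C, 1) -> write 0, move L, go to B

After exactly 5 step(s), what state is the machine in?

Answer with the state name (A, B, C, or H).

Step 1: in state A at pos 1, read 0 -> (A,0)->write 1,move R,goto C. Now: state=C, head=2, tape[-3..4]=01101010 (head:      ^)
Step 2: in state C at pos 2, read 0 -> (C,0)->write 1,move R,goto B. Now: state=B, head=3, tape[-3..4]=01101110 (head:       ^)
Step 3: in state B at pos 3, read 1 -> (B,1)->write 1,move L,goto C. Now: state=C, head=2, tape[-3..4]=01101110 (head:      ^)
Step 4: in state C at pos 2, read 1 -> (C,1)->write 0,move L,goto B. Now: state=B, head=1, tape[-3..4]=01101010 (head:     ^)
Step 5: in state B at pos 1, read 1 -> (B,1)->write 1,move L,goto C. Now: state=C, head=0, tape[-3..4]=01101010 (head:    ^)

Answer: C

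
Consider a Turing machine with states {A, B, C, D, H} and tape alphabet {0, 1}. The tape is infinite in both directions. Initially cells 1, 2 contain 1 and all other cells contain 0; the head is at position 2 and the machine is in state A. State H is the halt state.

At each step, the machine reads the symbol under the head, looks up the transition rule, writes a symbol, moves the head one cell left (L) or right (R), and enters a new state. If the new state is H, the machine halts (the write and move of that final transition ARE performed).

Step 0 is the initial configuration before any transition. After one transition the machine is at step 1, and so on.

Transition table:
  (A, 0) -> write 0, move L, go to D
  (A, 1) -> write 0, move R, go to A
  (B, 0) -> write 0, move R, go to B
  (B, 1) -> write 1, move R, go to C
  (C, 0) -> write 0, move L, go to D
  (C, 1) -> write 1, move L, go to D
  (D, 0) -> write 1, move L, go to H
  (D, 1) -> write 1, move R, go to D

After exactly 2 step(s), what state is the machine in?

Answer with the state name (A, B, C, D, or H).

Answer: D

Derivation:
Step 1: in state A at pos 2, read 1 -> (A,1)->write 0,move R,goto A. Now: state=A, head=3, tape[0..4]=01000 (head:    ^)
Step 2: in state A at pos 3, read 0 -> (A,0)->write 0,move L,goto D. Now: state=D, head=2, tape[0..4]=01000 (head:   ^)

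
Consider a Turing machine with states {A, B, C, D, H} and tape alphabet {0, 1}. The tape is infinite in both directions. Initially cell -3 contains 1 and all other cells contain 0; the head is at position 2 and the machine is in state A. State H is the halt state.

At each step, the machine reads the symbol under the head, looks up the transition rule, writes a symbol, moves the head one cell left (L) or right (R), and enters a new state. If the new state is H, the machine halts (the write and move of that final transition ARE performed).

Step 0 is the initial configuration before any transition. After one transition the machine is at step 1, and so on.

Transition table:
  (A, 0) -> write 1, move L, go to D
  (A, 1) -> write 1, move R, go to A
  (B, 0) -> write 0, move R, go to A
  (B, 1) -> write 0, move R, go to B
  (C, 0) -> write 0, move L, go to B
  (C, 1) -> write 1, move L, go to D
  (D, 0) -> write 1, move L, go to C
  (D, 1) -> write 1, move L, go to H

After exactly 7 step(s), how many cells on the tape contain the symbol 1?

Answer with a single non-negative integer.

Answer: 5

Derivation:
Step 1: in state A at pos 2, read 0 -> (A,0)->write 1,move L,goto D. Now: state=D, head=1, tape[-4..3]=01000010 (head:      ^)
Step 2: in state D at pos 1, read 0 -> (D,0)->write 1,move L,goto C. Now: state=C, head=0, tape[-4..3]=01000110 (head:     ^)
Step 3: in state C at pos 0, read 0 -> (C,0)->write 0,move L,goto B. Now: state=B, head=-1, tape[-4..3]=01000110 (head:    ^)
Step 4: in state B at pos -1, read 0 -> (B,0)->write 0,move R,goto A. Now: state=A, head=0, tape[-4..3]=01000110 (head:     ^)
Step 5: in state A at pos 0, read 0 -> (A,0)->write 1,move L,goto D. Now: state=D, head=-1, tape[-4..3]=01001110 (head:    ^)
Step 6: in state D at pos -1, read 0 -> (D,0)->write 1,move L,goto C. Now: state=C, head=-2, tape[-4..3]=01011110 (head:   ^)
Step 7: in state C at pos -2, read 0 -> (C,0)->write 0,move L,goto B. Now: state=B, head=-3, tape[-4..3]=01011110 (head:  ^)
Cells containing 1 after step 7: {-3, -1, 0, 1, 2} -> 5 cell(s)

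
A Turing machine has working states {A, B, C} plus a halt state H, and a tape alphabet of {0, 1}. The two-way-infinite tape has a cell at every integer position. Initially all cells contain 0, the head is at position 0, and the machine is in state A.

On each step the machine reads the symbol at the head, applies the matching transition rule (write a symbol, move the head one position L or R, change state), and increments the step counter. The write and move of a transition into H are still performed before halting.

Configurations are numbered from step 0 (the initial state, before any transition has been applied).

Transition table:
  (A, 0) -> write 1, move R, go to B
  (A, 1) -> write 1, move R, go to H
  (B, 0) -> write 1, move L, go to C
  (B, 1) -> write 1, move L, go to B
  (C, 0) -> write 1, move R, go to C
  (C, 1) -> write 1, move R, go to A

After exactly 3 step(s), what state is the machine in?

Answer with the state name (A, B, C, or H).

Answer: A

Derivation:
Step 1: in state A at pos 0, read 0 -> (A,0)->write 1,move R,goto B. Now: state=B, head=1, tape[-1..2]=0100 (head:   ^)
Step 2: in state B at pos 1, read 0 -> (B,0)->write 1,move L,goto C. Now: state=C, head=0, tape[-1..2]=0110 (head:  ^)
Step 3: in state C at pos 0, read 1 -> (C,1)->write 1,move R,goto A. Now: state=A, head=1, tape[-1..2]=0110 (head:   ^)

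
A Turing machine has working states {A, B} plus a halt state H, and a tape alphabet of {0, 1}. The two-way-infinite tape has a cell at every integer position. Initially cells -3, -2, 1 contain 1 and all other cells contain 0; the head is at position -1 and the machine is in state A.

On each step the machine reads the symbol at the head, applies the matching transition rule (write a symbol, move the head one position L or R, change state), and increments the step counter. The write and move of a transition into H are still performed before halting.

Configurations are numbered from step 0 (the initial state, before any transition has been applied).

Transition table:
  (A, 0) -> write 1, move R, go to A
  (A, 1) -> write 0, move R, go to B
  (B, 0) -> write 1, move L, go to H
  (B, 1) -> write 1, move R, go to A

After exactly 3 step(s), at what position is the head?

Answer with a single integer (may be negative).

Answer: 2

Derivation:
Step 1: in state A at pos -1, read 0 -> (A,0)->write 1,move R,goto A. Now: state=A, head=0, tape[-4..2]=0111010 (head:     ^)
Step 2: in state A at pos 0, read 0 -> (A,0)->write 1,move R,goto A. Now: state=A, head=1, tape[-4..2]=0111110 (head:      ^)
Step 3: in state A at pos 1, read 1 -> (A,1)->write 0,move R,goto B. Now: state=B, head=2, tape[-4..3]=01111000 (head:       ^)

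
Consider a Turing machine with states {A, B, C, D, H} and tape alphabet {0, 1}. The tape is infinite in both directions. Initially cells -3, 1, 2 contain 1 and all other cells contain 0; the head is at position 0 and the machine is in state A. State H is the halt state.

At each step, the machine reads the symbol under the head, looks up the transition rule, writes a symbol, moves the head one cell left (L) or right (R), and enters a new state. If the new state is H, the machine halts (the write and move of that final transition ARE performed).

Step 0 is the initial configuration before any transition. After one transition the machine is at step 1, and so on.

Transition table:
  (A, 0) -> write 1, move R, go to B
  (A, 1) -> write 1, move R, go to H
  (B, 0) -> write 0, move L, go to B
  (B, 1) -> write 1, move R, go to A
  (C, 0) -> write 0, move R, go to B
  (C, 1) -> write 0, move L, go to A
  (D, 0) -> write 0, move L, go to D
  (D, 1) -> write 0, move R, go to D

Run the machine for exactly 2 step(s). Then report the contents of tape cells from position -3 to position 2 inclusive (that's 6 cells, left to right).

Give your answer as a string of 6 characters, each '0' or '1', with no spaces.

Step 1: in state A at pos 0, read 0 -> (A,0)->write 1,move R,goto B. Now: state=B, head=1, tape[-4..3]=01001110 (head:      ^)
Step 2: in state B at pos 1, read 1 -> (B,1)->write 1,move R,goto A. Now: state=A, head=2, tape[-4..3]=01001110 (head:       ^)

Answer: 100111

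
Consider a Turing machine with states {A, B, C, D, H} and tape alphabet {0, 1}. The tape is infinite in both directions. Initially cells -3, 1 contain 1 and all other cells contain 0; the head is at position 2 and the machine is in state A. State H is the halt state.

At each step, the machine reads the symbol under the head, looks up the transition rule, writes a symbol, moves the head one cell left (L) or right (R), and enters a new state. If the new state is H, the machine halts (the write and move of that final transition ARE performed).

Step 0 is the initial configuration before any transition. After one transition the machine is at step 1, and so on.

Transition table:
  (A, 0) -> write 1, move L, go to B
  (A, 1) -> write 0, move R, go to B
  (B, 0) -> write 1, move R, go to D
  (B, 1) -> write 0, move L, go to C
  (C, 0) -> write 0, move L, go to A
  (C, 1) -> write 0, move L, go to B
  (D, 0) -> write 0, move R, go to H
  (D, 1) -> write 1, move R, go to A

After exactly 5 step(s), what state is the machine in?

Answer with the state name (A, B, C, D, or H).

Answer: D

Derivation:
Step 1: in state A at pos 2, read 0 -> (A,0)->write 1,move L,goto B. Now: state=B, head=1, tape[-4..3]=01000110 (head:      ^)
Step 2: in state B at pos 1, read 1 -> (B,1)->write 0,move L,goto C. Now: state=C, head=0, tape[-4..3]=01000010 (head:     ^)
Step 3: in state C at pos 0, read 0 -> (C,0)->write 0,move L,goto A. Now: state=A, head=-1, tape[-4..3]=01000010 (head:    ^)
Step 4: in state A at pos -1, read 0 -> (A,0)->write 1,move L,goto B. Now: state=B, head=-2, tape[-4..3]=01010010 (head:   ^)
Step 5: in state B at pos -2, read 0 -> (B,0)->write 1,move R,goto D. Now: state=D, head=-1, tape[-4..3]=01110010 (head:    ^)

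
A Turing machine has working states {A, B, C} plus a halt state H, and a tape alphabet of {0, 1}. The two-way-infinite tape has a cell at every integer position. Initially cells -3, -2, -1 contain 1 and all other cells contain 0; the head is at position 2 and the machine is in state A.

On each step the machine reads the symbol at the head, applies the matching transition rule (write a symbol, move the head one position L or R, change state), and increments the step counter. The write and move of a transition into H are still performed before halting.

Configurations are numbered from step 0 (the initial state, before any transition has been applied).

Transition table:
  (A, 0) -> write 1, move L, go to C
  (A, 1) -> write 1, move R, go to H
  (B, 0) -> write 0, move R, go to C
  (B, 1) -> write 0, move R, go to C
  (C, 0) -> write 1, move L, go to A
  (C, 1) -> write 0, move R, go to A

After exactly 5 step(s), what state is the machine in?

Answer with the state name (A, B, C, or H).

Step 1: in state A at pos 2, read 0 -> (A,0)->write 1,move L,goto C. Now: state=C, head=1, tape[-4..3]=01110010 (head:      ^)
Step 2: in state C at pos 1, read 0 -> (C,0)->write 1,move L,goto A. Now: state=A, head=0, tape[-4..3]=01110110 (head:     ^)
Step 3: in state A at pos 0, read 0 -> (A,0)->write 1,move L,goto C. Now: state=C, head=-1, tape[-4..3]=01111110 (head:    ^)
Step 4: in state C at pos -1, read 1 -> (C,1)->write 0,move R,goto A. Now: state=A, head=0, tape[-4..3]=01101110 (head:     ^)
Step 5: in state A at pos 0, read 1 -> (A,1)->write 1,move R,goto H. Now: state=H, head=1, tape[-4..3]=01101110 (head:      ^)

Answer: H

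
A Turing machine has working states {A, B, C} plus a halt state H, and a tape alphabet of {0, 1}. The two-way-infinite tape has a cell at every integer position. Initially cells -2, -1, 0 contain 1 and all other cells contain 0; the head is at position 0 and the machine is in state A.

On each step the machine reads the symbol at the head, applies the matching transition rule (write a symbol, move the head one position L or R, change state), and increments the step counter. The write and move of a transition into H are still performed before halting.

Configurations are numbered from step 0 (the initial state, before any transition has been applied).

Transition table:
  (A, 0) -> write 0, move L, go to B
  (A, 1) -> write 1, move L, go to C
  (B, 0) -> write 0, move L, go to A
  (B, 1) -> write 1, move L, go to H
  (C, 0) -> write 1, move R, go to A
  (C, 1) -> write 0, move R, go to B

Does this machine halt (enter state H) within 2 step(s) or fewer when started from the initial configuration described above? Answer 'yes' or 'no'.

Answer: no

Derivation:
Step 1: in state A at pos 0, read 1 -> (A,1)->write 1,move L,goto C. Now: state=C, head=-1, tape[-3..1]=01110 (head:   ^)
Step 2: in state C at pos -1, read 1 -> (C,1)->write 0,move R,goto B. Now: state=B, head=0, tape[-3..1]=01010 (head:    ^)
After 2 step(s): state = B (not H) -> not halted within 2 -> no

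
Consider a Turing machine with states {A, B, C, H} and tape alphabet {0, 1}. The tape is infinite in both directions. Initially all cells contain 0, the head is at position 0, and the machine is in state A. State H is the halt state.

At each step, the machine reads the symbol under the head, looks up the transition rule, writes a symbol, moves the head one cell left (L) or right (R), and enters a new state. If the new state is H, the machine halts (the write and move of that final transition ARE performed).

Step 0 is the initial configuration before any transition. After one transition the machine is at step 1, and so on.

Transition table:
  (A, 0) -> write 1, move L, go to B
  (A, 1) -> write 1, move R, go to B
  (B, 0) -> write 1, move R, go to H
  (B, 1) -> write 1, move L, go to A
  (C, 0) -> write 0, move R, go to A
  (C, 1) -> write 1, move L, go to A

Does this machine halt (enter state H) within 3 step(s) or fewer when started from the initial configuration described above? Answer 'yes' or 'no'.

Step 1: in state A at pos 0, read 0 -> (A,0)->write 1,move L,goto B. Now: state=B, head=-1, tape[-2..1]=0010 (head:  ^)
Step 2: in state B at pos -1, read 0 -> (B,0)->write 1,move R,goto H. Now: state=H, head=0, tape[-2..1]=0110 (head:   ^)
State H reached at step 2; 2 <= 3 -> yes

Answer: yes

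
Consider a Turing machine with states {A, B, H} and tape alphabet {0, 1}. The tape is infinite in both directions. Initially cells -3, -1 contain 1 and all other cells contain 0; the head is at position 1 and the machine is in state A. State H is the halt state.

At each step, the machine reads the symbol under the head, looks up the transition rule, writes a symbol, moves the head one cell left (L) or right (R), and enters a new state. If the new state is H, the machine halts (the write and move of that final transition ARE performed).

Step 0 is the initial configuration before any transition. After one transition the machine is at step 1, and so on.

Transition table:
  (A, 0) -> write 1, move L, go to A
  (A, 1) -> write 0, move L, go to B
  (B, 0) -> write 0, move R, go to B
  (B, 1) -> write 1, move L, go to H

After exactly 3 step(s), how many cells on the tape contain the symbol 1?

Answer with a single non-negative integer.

Step 1: in state A at pos 1, read 0 -> (A,0)->write 1,move L,goto A. Now: state=A, head=0, tape[-4..2]=0101010 (head:     ^)
Step 2: in state A at pos 0, read 0 -> (A,0)->write 1,move L,goto A. Now: state=A, head=-1, tape[-4..2]=0101110 (head:    ^)
Step 3: in state A at pos -1, read 1 -> (A,1)->write 0,move L,goto B. Now: state=B, head=-2, tape[-4..2]=0100110 (head:   ^)
Cells containing 1 after step 3: {-3, 0, 1} -> 3 cell(s)

Answer: 3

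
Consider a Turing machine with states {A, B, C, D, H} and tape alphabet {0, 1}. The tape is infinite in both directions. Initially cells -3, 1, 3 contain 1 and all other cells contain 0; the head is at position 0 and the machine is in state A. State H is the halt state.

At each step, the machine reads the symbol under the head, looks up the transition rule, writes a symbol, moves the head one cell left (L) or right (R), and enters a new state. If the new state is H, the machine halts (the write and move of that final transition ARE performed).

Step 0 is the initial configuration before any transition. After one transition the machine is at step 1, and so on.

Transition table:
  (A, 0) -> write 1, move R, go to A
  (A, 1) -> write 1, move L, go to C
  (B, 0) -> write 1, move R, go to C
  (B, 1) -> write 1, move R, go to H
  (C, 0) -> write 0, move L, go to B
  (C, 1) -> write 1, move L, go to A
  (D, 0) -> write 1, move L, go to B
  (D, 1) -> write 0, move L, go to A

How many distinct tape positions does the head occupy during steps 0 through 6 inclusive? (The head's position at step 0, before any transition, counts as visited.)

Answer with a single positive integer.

Step 1: in state A at pos 0, read 0 -> (A,0)->write 1,move R,goto A. Now: state=A, head=1, tape[-4..4]=010011010 (head:      ^)
Step 2: in state A at pos 1, read 1 -> (A,1)->write 1,move L,goto C. Now: state=C, head=0, tape[-4..4]=010011010 (head:     ^)
Step 3: in state C at pos 0, read 1 -> (C,1)->write 1,move L,goto A. Now: state=A, head=-1, tape[-4..4]=010011010 (head:    ^)
Step 4: in state A at pos -1, read 0 -> (A,0)->write 1,move R,goto A. Now: state=A, head=0, tape[-4..4]=010111010 (head:     ^)
Step 5: in state A at pos 0, read 1 -> (A,1)->write 1,move L,goto C. Now: state=C, head=-1, tape[-4..4]=010111010 (head:    ^)
Step 6: in state C at pos -1, read 1 -> (C,1)->write 1,move L,goto A. Now: state=A, head=-2, tape[-4..4]=010111010 (head:   ^)
Head positions at steps 0..6: starting at 0, distinct positions visited = {-2, -1, 0, 1} -> 4 position(s)

Answer: 4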